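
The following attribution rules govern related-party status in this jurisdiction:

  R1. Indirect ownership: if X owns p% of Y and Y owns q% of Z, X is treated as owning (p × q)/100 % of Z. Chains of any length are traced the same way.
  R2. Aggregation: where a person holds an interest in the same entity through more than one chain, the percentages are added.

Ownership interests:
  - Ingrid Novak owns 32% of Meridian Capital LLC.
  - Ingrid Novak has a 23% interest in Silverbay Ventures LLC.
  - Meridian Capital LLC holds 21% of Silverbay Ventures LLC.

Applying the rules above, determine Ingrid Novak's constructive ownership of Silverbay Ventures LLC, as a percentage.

Chain via Meridian Capital LLC (R1): 32% × 21% = 6.72% of Silverbay Ventures LLC.
Direct interest in Silverbay Ventures LLC: 23%.
Aggregating (R2): 6.72% + 23% = 29.72%.

29.72%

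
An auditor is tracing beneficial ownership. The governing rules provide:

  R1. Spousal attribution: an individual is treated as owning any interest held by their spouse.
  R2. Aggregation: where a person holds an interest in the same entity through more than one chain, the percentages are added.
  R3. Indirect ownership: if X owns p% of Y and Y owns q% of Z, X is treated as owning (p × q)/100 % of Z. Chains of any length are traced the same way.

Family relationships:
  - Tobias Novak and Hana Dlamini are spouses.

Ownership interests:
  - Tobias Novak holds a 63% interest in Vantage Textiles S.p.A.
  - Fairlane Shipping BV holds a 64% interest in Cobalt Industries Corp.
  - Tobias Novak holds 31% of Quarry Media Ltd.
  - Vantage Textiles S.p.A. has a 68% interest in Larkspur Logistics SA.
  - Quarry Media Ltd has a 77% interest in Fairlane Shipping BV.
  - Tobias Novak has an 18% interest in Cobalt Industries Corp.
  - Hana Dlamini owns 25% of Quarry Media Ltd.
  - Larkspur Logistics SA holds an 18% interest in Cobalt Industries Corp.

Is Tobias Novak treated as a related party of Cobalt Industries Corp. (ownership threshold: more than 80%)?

By spousal attribution (R1), Tobias Novak is treated as also owning Hana Dlamini's interest in Quarry Media Ltd, giving 31% + 25% = 56%.
Chain via Quarry Media Ltd → Fairlane Shipping BV (R3): 56% × 77% × 64% = 27.5968% of Cobalt Industries Corp.
Chain via Vantage Textiles S.p.A. → Larkspur Logistics SA (R3): 63% × 68% × 18% = 7.7112% of Cobalt Industries Corp.
Direct interest in Cobalt Industries Corp: 18%.
Aggregating (R2): 27.5968% + 7.7112% + 18% = 53.308%.
53.308% does not exceed the 80% threshold, so Tobias is not a related party to Cobalt Industries Corp.

No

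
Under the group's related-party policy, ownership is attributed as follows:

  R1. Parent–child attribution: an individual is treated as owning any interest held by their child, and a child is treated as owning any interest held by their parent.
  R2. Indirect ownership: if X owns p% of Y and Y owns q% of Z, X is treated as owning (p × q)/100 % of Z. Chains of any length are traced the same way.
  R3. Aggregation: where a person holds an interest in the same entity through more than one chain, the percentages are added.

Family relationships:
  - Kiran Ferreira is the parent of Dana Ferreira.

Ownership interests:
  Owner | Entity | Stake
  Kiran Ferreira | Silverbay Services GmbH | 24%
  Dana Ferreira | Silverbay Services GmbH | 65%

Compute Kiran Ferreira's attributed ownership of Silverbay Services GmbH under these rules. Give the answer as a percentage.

By parent–child attribution (R1), Kiran Ferreira is treated as also owning Dana Ferreira's interest in Silverbay Services GmbH, giving 24% + 65% = 89%.
Direct interest in Silverbay Services GmbH: 89%.

89%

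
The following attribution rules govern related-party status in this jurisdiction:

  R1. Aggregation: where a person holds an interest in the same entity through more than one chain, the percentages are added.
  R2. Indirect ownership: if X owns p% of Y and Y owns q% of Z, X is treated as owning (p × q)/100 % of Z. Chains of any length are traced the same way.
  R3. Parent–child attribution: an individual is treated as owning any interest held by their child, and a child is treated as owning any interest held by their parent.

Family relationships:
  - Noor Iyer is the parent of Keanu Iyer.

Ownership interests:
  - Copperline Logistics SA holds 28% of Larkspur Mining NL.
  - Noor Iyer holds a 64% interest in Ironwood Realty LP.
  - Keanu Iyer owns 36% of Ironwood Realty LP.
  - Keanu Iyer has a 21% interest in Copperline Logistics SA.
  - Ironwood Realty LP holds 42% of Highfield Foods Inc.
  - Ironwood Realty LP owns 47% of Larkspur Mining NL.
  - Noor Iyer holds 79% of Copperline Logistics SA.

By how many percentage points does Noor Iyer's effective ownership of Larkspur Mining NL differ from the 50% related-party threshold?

By parent–child attribution (R3), Noor Iyer is treated as also owning Keanu Iyer's interest in Ironwood Realty LP, giving 64% + 36% = 100%.
By parent–child attribution (R3), Noor Iyer is treated as also owning Keanu Iyer's interest in Copperline Logistics SA, giving 79% + 21% = 100%.
Chain via Ironwood Realty LP (R2): 100% × 47% = 47% of Larkspur Mining NL.
Chain via Copperline Logistics SA (R2): 100% × 28% = 28% of Larkspur Mining NL.
Aggregating (R1): 47% + 28% = 75%.
75% exceeds the 50% threshold by 25 percentage points.

25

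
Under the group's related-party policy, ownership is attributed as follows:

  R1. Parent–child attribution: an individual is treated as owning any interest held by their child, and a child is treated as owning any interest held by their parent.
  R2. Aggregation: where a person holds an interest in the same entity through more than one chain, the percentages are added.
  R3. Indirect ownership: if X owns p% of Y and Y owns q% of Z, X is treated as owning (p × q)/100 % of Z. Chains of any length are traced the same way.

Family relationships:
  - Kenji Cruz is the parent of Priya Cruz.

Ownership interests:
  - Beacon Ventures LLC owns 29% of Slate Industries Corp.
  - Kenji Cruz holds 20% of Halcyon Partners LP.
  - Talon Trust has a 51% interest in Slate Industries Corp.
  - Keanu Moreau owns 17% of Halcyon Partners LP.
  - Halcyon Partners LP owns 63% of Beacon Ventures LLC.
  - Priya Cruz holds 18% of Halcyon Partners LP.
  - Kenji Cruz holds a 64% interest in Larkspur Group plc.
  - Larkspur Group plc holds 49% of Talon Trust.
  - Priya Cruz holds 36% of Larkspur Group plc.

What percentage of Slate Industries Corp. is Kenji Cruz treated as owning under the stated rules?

31.9326%

By parent–child attribution (R1), Kenji Cruz is treated as also owning Priya Cruz's interest in Halcyon Partners LP, giving 20% + 18% = 38%.
By parent–child attribution (R1), Kenji Cruz is treated as also owning Priya Cruz's interest in Larkspur Group plc, giving 64% + 36% = 100%.
Chain via Halcyon Partners LP → Beacon Ventures LLC (R3): 38% × 63% × 29% = 6.9426% of Slate Industries Corp.
Chain via Larkspur Group plc → Talon Trust (R3): 100% × 49% × 51% = 24.99% of Slate Industries Corp.
Aggregating (R2): 6.9426% + 24.99% = 31.9326%.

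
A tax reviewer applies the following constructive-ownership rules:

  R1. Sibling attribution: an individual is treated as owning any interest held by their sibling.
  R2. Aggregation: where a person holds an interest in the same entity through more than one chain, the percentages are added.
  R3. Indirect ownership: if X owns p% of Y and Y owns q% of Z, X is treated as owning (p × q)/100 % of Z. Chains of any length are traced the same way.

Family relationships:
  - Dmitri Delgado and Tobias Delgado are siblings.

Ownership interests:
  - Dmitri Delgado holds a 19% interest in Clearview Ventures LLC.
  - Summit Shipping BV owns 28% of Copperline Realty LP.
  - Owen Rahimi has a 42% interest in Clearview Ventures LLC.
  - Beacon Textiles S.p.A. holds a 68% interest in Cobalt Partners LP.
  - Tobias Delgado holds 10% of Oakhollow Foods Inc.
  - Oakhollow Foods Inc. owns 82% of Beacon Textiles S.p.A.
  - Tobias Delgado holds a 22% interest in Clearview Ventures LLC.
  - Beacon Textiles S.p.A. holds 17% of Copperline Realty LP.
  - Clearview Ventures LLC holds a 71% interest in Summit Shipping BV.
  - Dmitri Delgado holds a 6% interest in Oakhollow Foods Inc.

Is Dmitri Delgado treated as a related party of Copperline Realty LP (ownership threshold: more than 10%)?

Yes

By sibling attribution (R1), Dmitri Delgado is treated as also owning Tobias Delgado's interest in Oakhollow Foods Inc, giving 6% + 10% = 16%.
By sibling attribution (R1), Dmitri Delgado is treated as also owning Tobias Delgado's interest in Clearview Ventures LLC, giving 19% + 22% = 41%.
Chain via Oakhollow Foods Inc. → Beacon Textiles S.p.A. (R3): 16% × 82% × 17% = 2.2304% of Copperline Realty LP.
Chain via Clearview Ventures LLC → Summit Shipping BV (R3): 41% × 71% × 28% = 8.1508% of Copperline Realty LP.
Aggregating (R2): 2.2304% + 8.1508% = 10.3812%.
10.3812% exceeds the 10% threshold, so Dmitri is a related party to Copperline Realty LP.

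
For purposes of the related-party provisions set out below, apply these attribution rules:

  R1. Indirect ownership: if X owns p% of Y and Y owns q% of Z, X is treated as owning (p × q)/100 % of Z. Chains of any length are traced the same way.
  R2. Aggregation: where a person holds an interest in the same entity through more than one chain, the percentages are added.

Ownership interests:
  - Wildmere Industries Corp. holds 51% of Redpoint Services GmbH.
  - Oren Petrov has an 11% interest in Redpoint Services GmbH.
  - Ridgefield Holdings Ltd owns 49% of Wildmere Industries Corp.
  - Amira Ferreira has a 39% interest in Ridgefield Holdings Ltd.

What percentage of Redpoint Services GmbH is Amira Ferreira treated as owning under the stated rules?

Chain via Ridgefield Holdings Ltd → Wildmere Industries Corp. (R1): 39% × 49% × 51% = 9.7461% of Redpoint Services GmbH.

9.7461%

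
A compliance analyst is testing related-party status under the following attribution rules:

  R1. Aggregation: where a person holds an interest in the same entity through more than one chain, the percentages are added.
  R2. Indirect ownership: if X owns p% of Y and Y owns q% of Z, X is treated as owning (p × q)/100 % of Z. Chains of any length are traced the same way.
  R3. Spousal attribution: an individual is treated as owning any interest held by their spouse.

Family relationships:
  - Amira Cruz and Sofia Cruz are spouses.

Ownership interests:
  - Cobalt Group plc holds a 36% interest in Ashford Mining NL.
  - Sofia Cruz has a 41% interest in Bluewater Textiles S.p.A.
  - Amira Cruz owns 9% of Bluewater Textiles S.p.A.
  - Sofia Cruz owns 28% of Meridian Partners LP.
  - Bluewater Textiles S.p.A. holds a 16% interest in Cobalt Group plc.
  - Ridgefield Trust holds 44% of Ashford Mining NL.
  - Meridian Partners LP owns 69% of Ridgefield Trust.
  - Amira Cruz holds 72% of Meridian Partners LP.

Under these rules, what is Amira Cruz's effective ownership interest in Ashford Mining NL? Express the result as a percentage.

33.24%

By spousal attribution (R3), Amira Cruz is treated as also owning Sofia Cruz's interest in Meridian Partners LP, giving 72% + 28% = 100%.
By spousal attribution (R3), Amira Cruz is treated as also owning Sofia Cruz's interest in Bluewater Textiles S.p.A, giving 9% + 41% = 50%.
Chain via Meridian Partners LP → Ridgefield Trust (R2): 100% × 69% × 44% = 30.36% of Ashford Mining NL.
Chain via Bluewater Textiles S.p.A. → Cobalt Group plc (R2): 50% × 16% × 36% = 2.88% of Ashford Mining NL.
Aggregating (R1): 30.36% + 2.88% = 33.24%.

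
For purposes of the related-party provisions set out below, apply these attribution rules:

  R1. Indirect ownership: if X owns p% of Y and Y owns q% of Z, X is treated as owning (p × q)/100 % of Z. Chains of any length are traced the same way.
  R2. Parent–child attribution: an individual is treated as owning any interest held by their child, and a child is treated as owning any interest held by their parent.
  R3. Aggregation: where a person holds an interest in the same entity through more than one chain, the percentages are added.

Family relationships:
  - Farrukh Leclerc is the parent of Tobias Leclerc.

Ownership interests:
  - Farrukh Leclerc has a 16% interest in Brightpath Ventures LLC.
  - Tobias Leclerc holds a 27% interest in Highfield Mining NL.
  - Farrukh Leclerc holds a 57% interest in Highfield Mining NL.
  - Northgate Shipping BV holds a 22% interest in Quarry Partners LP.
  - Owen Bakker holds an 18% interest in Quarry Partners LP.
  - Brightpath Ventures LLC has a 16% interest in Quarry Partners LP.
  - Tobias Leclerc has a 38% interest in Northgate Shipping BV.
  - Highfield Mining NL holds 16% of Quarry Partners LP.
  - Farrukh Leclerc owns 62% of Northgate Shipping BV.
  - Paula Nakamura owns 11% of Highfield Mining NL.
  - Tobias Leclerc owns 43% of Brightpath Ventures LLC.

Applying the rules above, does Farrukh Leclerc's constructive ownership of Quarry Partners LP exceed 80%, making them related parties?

No

By parent–child attribution (R2), Farrukh Leclerc is treated as also owning Tobias Leclerc's interest in Northgate Shipping BV, giving 62% + 38% = 100%.
By parent–child attribution (R2), Farrukh Leclerc is treated as also owning Tobias Leclerc's interest in Highfield Mining NL, giving 57% + 27% = 84%.
By parent–child attribution (R2), Farrukh Leclerc is treated as also owning Tobias Leclerc's interest in Brightpath Ventures LLC, giving 16% + 43% = 59%.
Chain via Northgate Shipping BV (R1): 100% × 22% = 22% of Quarry Partners LP.
Chain via Highfield Mining NL (R1): 84% × 16% = 13.44% of Quarry Partners LP.
Chain via Brightpath Ventures LLC (R1): 59% × 16% = 9.44% of Quarry Partners LP.
Aggregating (R3): 22% + 13.44% + 9.44% = 44.88%.
44.88% does not exceed the 80% threshold, so Farrukh is not a related party to Quarry Partners LP.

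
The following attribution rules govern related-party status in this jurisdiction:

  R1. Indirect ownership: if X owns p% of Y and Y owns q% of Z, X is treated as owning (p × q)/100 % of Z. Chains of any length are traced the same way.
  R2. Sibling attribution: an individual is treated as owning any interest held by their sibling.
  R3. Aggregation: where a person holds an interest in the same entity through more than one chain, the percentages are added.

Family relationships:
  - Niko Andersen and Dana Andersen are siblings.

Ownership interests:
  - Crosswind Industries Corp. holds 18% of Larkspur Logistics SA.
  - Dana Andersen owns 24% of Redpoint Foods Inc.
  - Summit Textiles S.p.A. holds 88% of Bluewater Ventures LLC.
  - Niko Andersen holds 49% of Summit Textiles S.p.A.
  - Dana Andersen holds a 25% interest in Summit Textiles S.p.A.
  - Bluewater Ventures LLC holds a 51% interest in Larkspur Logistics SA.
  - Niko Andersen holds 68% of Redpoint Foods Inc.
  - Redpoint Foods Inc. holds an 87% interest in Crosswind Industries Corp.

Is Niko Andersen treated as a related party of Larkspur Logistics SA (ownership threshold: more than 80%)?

No

By sibling attribution (R2), Niko Andersen is treated as also owning Dana Andersen's interest in Redpoint Foods Inc, giving 68% + 24% = 92%.
By sibling attribution (R2), Niko Andersen is treated as also owning Dana Andersen's interest in Summit Textiles S.p.A, giving 49% + 25% = 74%.
Chain via Redpoint Foods Inc. → Crosswind Industries Corp. (R1): 92% × 87% × 18% = 14.4072% of Larkspur Logistics SA.
Chain via Summit Textiles S.p.A. → Bluewater Ventures LLC (R1): 74% × 88% × 51% = 33.2112% of Larkspur Logistics SA.
Aggregating (R3): 14.4072% + 33.2112% = 47.6184%.
47.6184% does not exceed the 80% threshold, so Niko is not a related party to Larkspur Logistics SA.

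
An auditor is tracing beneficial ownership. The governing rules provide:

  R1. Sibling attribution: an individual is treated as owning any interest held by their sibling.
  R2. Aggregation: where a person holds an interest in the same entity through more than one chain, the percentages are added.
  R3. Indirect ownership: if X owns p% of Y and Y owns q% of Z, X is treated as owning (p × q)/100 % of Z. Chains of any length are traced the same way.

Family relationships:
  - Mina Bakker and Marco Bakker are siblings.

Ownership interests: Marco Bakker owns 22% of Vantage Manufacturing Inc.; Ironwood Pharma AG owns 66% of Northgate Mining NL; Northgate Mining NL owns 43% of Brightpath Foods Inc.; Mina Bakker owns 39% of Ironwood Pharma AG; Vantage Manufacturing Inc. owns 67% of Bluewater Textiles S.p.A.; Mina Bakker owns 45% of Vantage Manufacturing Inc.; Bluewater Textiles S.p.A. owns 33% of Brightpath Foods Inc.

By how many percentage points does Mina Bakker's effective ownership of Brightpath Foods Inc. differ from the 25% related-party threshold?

By sibling attribution (R1), Mina Bakker is treated as also owning Marco Bakker's interest in Vantage Manufacturing Inc, giving 45% + 22% = 67%.
Chain via Vantage Manufacturing Inc. → Bluewater Textiles S.p.A. (R3): 67% × 67% × 33% = 14.8137% of Brightpath Foods Inc.
Chain via Ironwood Pharma AG → Northgate Mining NL (R3): 39% × 66% × 43% = 11.0682% of Brightpath Foods Inc.
Aggregating (R2): 14.8137% + 11.0682% = 25.8819%.
25.8819% exceeds the 25% threshold by 0.8819 percentage points.

0.8819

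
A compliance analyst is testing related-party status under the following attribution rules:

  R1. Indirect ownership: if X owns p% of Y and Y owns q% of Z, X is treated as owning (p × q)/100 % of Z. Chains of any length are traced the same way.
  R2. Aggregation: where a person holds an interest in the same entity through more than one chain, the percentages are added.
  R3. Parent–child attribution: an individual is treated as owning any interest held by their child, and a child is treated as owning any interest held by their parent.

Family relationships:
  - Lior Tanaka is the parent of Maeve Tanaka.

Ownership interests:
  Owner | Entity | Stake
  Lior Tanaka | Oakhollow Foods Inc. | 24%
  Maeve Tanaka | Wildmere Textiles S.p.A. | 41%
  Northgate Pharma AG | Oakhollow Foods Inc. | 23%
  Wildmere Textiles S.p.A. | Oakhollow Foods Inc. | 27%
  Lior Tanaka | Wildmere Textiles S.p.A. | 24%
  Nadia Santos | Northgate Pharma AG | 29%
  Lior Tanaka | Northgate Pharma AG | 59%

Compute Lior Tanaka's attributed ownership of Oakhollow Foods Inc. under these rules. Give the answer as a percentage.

55.12%

By parent–child attribution (R3), Lior Tanaka is treated as also owning Maeve Tanaka's interest in Wildmere Textiles S.p.A, giving 24% + 41% = 65%.
Chain via Northgate Pharma AG (R1): 59% × 23% = 13.57% of Oakhollow Foods Inc.
Chain via Wildmere Textiles S.p.A. (R1): 65% × 27% = 17.55% of Oakhollow Foods Inc.
Direct interest in Oakhollow Foods Inc: 24%.
Aggregating (R2): 13.57% + 17.55% + 24% = 55.12%.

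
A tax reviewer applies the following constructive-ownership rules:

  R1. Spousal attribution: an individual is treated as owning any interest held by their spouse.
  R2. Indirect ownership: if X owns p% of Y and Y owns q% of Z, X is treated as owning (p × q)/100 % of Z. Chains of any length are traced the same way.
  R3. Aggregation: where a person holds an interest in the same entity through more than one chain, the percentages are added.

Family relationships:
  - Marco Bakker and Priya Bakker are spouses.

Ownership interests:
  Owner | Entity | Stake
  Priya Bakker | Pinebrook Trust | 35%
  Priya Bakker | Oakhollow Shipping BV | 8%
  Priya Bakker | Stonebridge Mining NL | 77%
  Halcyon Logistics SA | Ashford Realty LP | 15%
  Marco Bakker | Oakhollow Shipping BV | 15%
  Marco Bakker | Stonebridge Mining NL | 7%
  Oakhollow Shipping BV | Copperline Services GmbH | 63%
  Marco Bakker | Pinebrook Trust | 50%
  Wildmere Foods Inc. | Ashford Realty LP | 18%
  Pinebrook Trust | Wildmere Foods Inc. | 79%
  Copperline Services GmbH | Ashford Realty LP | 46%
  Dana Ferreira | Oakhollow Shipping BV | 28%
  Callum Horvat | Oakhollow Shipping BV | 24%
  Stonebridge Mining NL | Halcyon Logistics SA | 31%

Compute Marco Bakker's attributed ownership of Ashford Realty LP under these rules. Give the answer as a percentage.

22.6584%

By spousal attribution (R1), Marco Bakker is treated as also owning Priya Bakker's interest in Oakhollow Shipping BV, giving 15% + 8% = 23%.
By spousal attribution (R1), Marco Bakker is treated as also owning Priya Bakker's interest in Pinebrook Trust, giving 50% + 35% = 85%.
By spousal attribution (R1), Marco Bakker is treated as also owning Priya Bakker's interest in Stonebridge Mining NL, giving 7% + 77% = 84%.
Chain via Oakhollow Shipping BV → Copperline Services GmbH (R2): 23% × 63% × 46% = 6.6654% of Ashford Realty LP.
Chain via Pinebrook Trust → Wildmere Foods Inc. (R2): 85% × 79% × 18% = 12.087% of Ashford Realty LP.
Chain via Stonebridge Mining NL → Halcyon Logistics SA (R2): 84% × 31% × 15% = 3.906% of Ashford Realty LP.
Aggregating (R3): 6.6654% + 12.087% + 3.906% = 22.6584%.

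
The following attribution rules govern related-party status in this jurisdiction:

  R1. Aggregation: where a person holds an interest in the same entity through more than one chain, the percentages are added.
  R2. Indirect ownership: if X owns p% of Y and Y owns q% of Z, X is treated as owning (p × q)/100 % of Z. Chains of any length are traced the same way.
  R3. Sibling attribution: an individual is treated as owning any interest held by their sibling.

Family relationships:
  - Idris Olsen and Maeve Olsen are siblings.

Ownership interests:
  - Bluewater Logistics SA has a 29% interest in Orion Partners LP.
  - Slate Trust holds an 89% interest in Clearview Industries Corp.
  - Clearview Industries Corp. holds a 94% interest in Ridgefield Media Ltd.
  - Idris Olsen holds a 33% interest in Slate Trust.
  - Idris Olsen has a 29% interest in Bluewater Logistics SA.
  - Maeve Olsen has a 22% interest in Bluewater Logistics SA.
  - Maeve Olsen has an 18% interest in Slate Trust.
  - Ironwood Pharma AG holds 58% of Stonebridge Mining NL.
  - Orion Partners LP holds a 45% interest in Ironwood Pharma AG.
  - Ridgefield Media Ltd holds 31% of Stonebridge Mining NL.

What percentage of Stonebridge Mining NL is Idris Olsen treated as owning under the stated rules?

17.086836%

By sibling attribution (R3), Idris Olsen is treated as also owning Maeve Olsen's interest in Bluewater Logistics SA, giving 29% + 22% = 51%.
By sibling attribution (R3), Idris Olsen is treated as also owning Maeve Olsen's interest in Slate Trust, giving 33% + 18% = 51%.
Chain via Bluewater Logistics SA → Orion Partners LP → Ironwood Pharma AG (R2): 51% × 29% × 45% × 58% = 3.86019% of Stonebridge Mining NL.
Chain via Slate Trust → Clearview Industries Corp. → Ridgefield Media Ltd (R2): 51% × 89% × 94% × 31% = 13.226646% of Stonebridge Mining NL.
Aggregating (R1): 3.86019% + 13.226646% = 17.086836%.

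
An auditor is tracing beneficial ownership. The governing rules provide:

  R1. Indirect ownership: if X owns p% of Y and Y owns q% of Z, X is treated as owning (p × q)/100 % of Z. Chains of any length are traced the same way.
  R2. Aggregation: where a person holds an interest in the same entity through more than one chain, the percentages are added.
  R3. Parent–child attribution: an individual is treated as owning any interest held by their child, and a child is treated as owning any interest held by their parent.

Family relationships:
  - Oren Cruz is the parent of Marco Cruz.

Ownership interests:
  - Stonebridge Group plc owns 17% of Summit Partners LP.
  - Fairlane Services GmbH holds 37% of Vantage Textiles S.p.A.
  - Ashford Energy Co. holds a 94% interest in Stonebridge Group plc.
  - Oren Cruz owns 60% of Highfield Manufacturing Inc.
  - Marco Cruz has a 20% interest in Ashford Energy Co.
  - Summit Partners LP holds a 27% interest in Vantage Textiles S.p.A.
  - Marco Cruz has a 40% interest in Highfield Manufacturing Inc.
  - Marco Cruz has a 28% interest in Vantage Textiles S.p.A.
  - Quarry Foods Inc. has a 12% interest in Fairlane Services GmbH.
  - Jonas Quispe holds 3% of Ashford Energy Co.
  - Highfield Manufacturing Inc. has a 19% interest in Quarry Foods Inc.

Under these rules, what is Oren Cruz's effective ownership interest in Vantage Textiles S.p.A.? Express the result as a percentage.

By parent–child attribution (R3), Oren Cruz is treated as also owning Marco Cruz's interest in Highfield Manufacturing Inc, giving 60% + 40% = 100%.
By parent–child attribution (R3), Oren Cruz is treated as owning Marco Cruz's 20% interest in Ashford Energy Co.
By parent–child attribution (R3), Oren Cruz is treated as owning Marco Cruz's 28% interest in Vantage Textiles S.p.A.
Chain via Highfield Manufacturing Inc. → Quarry Foods Inc. → Fairlane Services GmbH (R1): 100% × 19% × 12% × 37% = 0.8436% of Vantage Textiles S.p.A.
Chain via Ashford Energy Co. → Stonebridge Group plc → Summit Partners LP (R1): 20% × 94% × 17% × 27% = 0.86292% of Vantage Textiles S.p.A.
Direct interest in Vantage Textiles S.p.A: 28%.
Aggregating (R2): 0.8436% + 0.86292% + 28% = 29.70652%.

29.70652%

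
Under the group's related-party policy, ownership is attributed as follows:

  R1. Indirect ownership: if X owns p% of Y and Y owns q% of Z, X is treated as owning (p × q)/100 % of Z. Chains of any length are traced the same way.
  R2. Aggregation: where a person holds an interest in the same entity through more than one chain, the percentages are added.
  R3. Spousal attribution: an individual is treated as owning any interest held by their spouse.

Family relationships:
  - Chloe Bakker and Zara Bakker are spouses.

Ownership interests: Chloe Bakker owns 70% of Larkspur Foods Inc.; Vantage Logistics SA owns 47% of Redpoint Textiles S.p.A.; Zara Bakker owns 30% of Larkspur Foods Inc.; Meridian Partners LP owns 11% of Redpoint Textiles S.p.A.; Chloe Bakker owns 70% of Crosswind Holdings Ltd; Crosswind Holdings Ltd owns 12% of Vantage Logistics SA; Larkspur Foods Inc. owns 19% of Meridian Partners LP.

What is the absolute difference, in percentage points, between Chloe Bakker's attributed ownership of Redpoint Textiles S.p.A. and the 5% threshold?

1.038

By spousal attribution (R3), Chloe Bakker is treated as also owning Zara Bakker's interest in Larkspur Foods Inc, giving 70% + 30% = 100%.
Chain via Crosswind Holdings Ltd → Vantage Logistics SA (R1): 70% × 12% × 47% = 3.948% of Redpoint Textiles S.p.A.
Chain via Larkspur Foods Inc. → Meridian Partners LP (R1): 100% × 19% × 11% = 2.09% of Redpoint Textiles S.p.A.
Aggregating (R2): 3.948% + 2.09% = 6.038%.
6.038% exceeds the 5% threshold by 1.038 percentage points.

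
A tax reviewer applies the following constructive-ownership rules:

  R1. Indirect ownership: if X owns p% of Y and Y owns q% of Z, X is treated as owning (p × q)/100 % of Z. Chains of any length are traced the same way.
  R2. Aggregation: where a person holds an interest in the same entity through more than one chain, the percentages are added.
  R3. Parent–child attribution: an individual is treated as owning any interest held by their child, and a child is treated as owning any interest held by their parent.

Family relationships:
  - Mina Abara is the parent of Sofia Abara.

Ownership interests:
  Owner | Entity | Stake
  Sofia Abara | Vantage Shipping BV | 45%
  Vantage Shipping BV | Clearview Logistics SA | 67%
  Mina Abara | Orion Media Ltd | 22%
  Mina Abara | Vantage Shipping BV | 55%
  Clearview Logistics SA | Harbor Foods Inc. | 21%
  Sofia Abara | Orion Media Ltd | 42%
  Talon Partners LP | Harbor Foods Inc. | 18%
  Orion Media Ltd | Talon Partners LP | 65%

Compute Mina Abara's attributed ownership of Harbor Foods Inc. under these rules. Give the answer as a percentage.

By parent–child attribution (R3), Mina Abara is treated as also owning Sofia Abara's interest in Vantage Shipping BV, giving 55% + 45% = 100%.
By parent–child attribution (R3), Mina Abara is treated as also owning Sofia Abara's interest in Orion Media Ltd, giving 22% + 42% = 64%.
Chain via Vantage Shipping BV → Clearview Logistics SA (R1): 100% × 67% × 21% = 14.07% of Harbor Foods Inc.
Chain via Orion Media Ltd → Talon Partners LP (R1): 64% × 65% × 18% = 7.488% of Harbor Foods Inc.
Aggregating (R2): 14.07% + 7.488% = 21.558%.

21.558%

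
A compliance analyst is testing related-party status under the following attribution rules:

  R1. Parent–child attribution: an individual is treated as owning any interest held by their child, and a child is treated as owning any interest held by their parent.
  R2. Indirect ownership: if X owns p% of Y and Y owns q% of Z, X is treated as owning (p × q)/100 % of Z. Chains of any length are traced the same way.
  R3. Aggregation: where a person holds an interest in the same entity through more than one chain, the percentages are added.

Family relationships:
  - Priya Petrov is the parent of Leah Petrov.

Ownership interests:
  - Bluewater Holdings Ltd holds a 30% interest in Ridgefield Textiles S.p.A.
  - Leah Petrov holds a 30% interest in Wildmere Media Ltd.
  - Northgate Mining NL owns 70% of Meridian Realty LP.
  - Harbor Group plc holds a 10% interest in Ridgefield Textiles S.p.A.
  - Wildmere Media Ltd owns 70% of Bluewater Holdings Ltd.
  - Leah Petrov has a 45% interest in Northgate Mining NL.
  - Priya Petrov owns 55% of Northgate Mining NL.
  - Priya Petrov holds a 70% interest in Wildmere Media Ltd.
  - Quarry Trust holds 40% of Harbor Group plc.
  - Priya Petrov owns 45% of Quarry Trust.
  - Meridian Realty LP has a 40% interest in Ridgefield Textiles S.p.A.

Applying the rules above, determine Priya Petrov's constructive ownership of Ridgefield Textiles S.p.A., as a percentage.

By parent–child attribution (R1), Priya Petrov is treated as also owning Leah Petrov's interest in Northgate Mining NL, giving 55% + 45% = 100%.
By parent–child attribution (R1), Priya Petrov is treated as also owning Leah Petrov's interest in Wildmere Media Ltd, giving 70% + 30% = 100%.
Chain via Quarry Trust → Harbor Group plc (R2): 45% × 40% × 10% = 1.8% of Ridgefield Textiles S.p.A.
Chain via Northgate Mining NL → Meridian Realty LP (R2): 100% × 70% × 40% = 28% of Ridgefield Textiles S.p.A.
Chain via Wildmere Media Ltd → Bluewater Holdings Ltd (R2): 100% × 70% × 30% = 21% of Ridgefield Textiles S.p.A.
Aggregating (R3): 1.8% + 28% + 21% = 50.8%.

50.8%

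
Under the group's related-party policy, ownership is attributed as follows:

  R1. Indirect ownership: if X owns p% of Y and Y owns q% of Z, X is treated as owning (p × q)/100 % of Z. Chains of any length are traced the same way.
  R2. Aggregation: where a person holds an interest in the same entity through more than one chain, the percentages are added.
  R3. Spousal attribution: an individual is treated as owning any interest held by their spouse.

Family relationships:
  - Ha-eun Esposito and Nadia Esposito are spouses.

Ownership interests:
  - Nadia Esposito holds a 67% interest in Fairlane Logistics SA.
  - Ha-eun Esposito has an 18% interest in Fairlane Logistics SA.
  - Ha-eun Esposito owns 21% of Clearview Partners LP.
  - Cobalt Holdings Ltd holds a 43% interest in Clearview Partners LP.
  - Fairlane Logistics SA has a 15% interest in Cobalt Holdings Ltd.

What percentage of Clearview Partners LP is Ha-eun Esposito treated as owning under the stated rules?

26.4825%

By spousal attribution (R3), Ha-eun Esposito is treated as also owning Nadia Esposito's interest in Fairlane Logistics SA, giving 18% + 67% = 85%.
Chain via Fairlane Logistics SA → Cobalt Holdings Ltd (R1): 85% × 15% × 43% = 5.4825% of Clearview Partners LP.
Direct interest in Clearview Partners LP: 21%.
Aggregating (R2): 5.4825% + 21% = 26.4825%.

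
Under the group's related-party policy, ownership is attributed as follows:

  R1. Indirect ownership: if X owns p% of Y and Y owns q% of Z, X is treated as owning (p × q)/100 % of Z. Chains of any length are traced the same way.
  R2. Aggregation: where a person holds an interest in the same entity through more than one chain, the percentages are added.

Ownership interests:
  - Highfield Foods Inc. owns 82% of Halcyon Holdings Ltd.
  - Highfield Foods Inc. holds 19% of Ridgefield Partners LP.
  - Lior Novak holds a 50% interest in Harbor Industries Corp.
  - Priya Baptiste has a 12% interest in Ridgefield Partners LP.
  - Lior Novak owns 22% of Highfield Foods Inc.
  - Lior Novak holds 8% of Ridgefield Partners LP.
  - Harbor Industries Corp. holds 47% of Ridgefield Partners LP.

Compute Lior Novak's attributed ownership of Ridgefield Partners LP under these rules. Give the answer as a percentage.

Chain via Harbor Industries Corp. (R1): 50% × 47% = 23.5% of Ridgefield Partners LP.
Chain via Highfield Foods Inc. (R1): 22% × 19% = 4.18% of Ridgefield Partners LP.
Direct interest in Ridgefield Partners LP: 8%.
Aggregating (R2): 23.5% + 4.18% + 8% = 35.68%.

35.68%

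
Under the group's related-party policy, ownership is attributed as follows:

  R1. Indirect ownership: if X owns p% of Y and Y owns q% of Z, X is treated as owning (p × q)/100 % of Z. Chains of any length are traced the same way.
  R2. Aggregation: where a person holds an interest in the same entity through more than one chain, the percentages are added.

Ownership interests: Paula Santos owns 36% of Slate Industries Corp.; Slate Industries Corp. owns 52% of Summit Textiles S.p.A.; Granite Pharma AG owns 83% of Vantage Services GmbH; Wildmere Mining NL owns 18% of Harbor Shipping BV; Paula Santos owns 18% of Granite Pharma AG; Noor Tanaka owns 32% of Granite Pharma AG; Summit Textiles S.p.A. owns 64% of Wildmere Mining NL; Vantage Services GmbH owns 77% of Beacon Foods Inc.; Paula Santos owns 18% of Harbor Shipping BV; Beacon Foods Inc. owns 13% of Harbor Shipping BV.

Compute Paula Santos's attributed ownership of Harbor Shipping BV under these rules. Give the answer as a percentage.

21.652038%

Chain via Granite Pharma AG → Vantage Services GmbH → Beacon Foods Inc. (R1): 18% × 83% × 77% × 13% = 1.495494% of Harbor Shipping BV.
Chain via Slate Industries Corp. → Summit Textiles S.p.A. → Wildmere Mining NL (R1): 36% × 52% × 64% × 18% = 2.156544% of Harbor Shipping BV.
Direct interest in Harbor Shipping BV: 18%.
Aggregating (R2): 1.495494% + 2.156544% + 18% = 21.652038%.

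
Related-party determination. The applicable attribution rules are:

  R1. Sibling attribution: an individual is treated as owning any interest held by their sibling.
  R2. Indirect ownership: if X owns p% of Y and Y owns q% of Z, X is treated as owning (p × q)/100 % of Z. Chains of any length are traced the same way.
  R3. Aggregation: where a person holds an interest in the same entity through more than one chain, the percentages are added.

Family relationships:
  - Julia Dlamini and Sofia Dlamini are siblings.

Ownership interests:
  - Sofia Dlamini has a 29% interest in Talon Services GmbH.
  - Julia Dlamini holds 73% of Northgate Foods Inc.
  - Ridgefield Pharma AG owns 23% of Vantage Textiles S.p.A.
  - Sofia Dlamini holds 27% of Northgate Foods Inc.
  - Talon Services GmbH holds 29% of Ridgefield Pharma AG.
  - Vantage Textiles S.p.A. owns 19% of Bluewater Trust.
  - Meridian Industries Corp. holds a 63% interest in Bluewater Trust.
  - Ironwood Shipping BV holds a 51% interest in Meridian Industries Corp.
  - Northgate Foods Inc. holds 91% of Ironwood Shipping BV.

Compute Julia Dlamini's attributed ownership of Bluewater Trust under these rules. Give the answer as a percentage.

By sibling attribution (R1), Julia Dlamini is treated as also owning Sofia Dlamini's interest in Northgate Foods Inc, giving 73% + 27% = 100%.
By sibling attribution (R1), Julia Dlamini is treated as owning Sofia Dlamini's 29% interest in Talon Services GmbH.
Chain via Northgate Foods Inc. → Ironwood Shipping BV → Meridian Industries Corp. (R2): 100% × 91% × 51% × 63% = 29.2383% of Bluewater Trust.
Chain via Talon Services GmbH → Ridgefield Pharma AG → Vantage Textiles S.p.A. (R2): 29% × 29% × 23% × 19% = 0.367517% of Bluewater Trust.
Aggregating (R3): 29.2383% + 0.367517% = 29.605817%.

29.605817%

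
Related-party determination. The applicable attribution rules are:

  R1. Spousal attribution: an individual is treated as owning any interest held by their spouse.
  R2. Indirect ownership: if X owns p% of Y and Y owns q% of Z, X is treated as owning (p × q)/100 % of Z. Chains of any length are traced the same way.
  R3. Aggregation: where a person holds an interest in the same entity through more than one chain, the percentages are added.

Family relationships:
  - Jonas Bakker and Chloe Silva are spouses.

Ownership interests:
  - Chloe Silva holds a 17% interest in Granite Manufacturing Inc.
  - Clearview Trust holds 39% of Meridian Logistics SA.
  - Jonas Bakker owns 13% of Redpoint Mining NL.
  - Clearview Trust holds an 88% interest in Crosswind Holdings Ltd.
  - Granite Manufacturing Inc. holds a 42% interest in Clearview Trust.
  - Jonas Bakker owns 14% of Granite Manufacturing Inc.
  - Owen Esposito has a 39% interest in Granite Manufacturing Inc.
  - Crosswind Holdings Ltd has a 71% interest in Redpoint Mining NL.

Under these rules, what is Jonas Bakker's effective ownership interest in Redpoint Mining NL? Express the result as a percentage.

By spousal attribution (R1), Jonas Bakker is treated as also owning Chloe Silva's interest in Granite Manufacturing Inc, giving 14% + 17% = 31%.
Chain via Granite Manufacturing Inc. → Clearview Trust → Crosswind Holdings Ltd (R2): 31% × 42% × 88% × 71% = 8.134896% of Redpoint Mining NL.
Direct interest in Redpoint Mining NL: 13%.
Aggregating (R3): 8.134896% + 13% = 21.134896%.

21.134896%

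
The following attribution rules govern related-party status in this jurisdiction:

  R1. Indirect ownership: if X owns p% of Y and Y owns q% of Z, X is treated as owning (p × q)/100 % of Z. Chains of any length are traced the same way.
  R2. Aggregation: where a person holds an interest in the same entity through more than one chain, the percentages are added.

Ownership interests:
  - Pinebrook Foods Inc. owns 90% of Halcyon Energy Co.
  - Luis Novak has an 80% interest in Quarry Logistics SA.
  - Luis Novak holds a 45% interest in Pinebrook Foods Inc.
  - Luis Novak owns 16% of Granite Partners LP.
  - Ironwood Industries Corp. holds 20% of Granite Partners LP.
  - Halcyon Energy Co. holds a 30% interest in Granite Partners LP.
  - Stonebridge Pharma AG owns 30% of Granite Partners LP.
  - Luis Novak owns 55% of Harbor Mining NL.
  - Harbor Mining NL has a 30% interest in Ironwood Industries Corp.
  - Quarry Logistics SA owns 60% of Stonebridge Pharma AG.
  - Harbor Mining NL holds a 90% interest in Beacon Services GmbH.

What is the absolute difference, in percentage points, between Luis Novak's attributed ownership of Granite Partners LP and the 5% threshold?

Chain via Harbor Mining NL → Ironwood Industries Corp. (R1): 55% × 30% × 20% = 3.3% of Granite Partners LP.
Chain via Pinebrook Foods Inc. → Halcyon Energy Co. (R1): 45% × 90% × 30% = 12.15% of Granite Partners LP.
Chain via Quarry Logistics SA → Stonebridge Pharma AG (R1): 80% × 60% × 30% = 14.4% of Granite Partners LP.
Direct interest in Granite Partners LP: 16%.
Aggregating (R2): 3.3% + 12.15% + 14.4% + 16% = 45.85%.
45.85% exceeds the 5% threshold by 40.85 percentage points.

40.85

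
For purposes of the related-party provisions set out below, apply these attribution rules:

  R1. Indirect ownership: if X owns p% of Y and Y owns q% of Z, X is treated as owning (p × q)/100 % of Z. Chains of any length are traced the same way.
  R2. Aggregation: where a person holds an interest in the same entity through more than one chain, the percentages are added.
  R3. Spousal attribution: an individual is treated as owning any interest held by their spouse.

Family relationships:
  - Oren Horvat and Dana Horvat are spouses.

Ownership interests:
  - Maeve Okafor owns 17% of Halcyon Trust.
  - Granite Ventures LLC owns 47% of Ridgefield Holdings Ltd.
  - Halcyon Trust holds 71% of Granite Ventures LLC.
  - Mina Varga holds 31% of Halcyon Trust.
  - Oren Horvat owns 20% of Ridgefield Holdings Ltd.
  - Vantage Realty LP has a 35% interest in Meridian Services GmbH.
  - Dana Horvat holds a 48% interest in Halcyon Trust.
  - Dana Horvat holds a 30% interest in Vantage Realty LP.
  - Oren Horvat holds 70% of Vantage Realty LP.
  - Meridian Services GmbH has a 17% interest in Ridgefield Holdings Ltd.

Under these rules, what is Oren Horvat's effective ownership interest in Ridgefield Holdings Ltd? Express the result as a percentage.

41.9676%

By spousal attribution (R3), Oren Horvat is treated as also owning Dana Horvat's interest in Vantage Realty LP, giving 70% + 30% = 100%.
By spousal attribution (R3), Oren Horvat is treated as owning Dana Horvat's 48% interest in Halcyon Trust.
Chain via Vantage Realty LP → Meridian Services GmbH (R1): 100% × 35% × 17% = 5.95% of Ridgefield Holdings Ltd.
Direct interest in Ridgefield Holdings Ltd: 20%.
Chain via Halcyon Trust → Granite Ventures LLC (R1): 48% × 71% × 47% = 16.0176% of Ridgefield Holdings Ltd.
Aggregating (R2): 5.95% + 20% + 16.0176% = 41.9676%.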